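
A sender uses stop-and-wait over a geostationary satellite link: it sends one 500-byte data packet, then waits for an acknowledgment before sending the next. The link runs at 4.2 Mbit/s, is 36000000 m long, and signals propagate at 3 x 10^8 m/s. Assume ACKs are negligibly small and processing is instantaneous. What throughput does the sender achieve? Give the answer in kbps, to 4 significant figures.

t_tx = L/R = 4000/4200000 = 0.000952381 s.
t_prop = 36000000/300000000 = 0.12 s; RTT = 0.24 s.
Cycle = t_tx + RTT = 0.240952 s.
Throughput = L / cycle = 4000 / 0.240952 = 16.60 kbps.

16.60 kbps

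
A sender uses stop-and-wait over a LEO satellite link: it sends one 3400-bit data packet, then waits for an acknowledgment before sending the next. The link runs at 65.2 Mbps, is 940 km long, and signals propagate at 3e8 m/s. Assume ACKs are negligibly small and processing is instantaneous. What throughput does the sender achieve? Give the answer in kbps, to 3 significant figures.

t_tx = L/R = 3400/65200000 = 5.21472e-05 s.
t_prop = 940000/300000000 = 0.00313333 s; RTT = 0.00626667 s.
Cycle = t_tx + RTT = 0.00631881 s.
Throughput = L / cycle = 3400 / 0.00631881 = 538 kbps.

538 kbps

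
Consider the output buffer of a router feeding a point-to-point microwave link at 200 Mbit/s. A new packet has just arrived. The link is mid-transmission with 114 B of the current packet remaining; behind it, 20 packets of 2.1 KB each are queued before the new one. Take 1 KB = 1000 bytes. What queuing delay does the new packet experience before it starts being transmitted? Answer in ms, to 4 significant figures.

1.685 ms

Each queued packet: L/R = 16800/200000000 = 0.084 ms.
20 queued → 1.68 ms.
Plus remaining 912 bits of current packet: 0.00456 ms.
Queuing delay = 1.685 ms.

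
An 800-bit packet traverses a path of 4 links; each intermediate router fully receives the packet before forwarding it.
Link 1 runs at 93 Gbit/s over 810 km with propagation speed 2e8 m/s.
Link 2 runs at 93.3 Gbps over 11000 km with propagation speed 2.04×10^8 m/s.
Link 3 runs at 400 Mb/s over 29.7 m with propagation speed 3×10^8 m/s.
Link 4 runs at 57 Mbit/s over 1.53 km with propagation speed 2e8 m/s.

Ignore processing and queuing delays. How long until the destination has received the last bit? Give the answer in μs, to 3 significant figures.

Transmission delays (L/R per hop): 0.00860215, 0.00857449, 2, 14.0351 μs; sum = 16.0523 μs.
Propagation delays (d/s per hop): 4050, 53921.6, 0.099, 7.65 μs; sum = 57979.3 μs.
End-to-end = 58000 μs.

58000 μs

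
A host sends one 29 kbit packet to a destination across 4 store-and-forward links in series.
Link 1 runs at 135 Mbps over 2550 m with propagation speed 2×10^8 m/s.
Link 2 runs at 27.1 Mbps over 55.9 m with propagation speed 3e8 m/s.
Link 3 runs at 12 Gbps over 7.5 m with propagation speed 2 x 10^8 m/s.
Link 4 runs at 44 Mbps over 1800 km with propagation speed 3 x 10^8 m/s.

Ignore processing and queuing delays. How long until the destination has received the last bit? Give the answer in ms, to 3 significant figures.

7.96 ms

L = 29000 bits.
Transmission delays (L/R per hop): 0.214815, 1.07011, 0.00241667, 0.659091 ms; sum = 1.94643 ms.
Propagation delays (d/s per hop): 0.01275, 0.000186333, 3.75e-05, 6 ms; sum = 6.01297 ms.
End-to-end = 7.96 ms.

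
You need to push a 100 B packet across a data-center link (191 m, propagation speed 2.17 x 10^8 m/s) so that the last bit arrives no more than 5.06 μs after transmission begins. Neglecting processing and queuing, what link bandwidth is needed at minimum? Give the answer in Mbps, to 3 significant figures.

L = 800 bits.
Propagation delay = 191 / 217000000 = 0.880184 μs.
Transmission budget = 5.06 − 0.880184 = 4.17982 μs.
R ≥ L / t_tx = 800 bits / 4.17982e-06 s = 191 Mbps.

191 Mbps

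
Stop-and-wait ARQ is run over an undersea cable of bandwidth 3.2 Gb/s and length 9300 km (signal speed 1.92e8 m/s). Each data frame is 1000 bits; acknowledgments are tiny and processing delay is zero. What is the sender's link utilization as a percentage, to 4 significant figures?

0.0003226 %

t_tx = L/R = 1000/3200000000 = 3.125e-07 s.
t_prop = 9300000/192000000 = 0.0484375 s; RTT = 0.096875 s.
Cycle = t_tx + RTT = 0.0968753 s.
Utilization = t_tx / cycle = 3.125e-07/0.0968753 = 0.0003226 %.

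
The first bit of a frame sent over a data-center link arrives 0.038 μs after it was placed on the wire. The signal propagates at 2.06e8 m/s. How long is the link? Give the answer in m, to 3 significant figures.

7.83 m

d = s × t_prop = 206000000 × 3.8e-08 = 7.83 m.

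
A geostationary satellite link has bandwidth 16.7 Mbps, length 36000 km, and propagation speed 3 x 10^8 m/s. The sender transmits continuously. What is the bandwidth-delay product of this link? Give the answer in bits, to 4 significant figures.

2004000 bits

Propagation delay = 36000000 / 300000000 = 0.12 s.
BDP = R × t_prop = 16700000 × 0.12 = 2004000 bits.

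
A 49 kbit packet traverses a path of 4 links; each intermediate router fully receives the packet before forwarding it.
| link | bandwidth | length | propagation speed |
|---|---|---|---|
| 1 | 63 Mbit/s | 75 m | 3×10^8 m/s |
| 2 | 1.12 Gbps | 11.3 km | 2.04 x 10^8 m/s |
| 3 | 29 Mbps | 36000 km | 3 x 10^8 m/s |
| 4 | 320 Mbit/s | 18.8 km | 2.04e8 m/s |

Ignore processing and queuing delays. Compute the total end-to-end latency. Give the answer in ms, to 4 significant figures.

L = 49000 bits.
Transmission delays (L/R per hop): 0.777778, 0.04375, 1.68966, 0.153125 ms; sum = 2.66431 ms.
Propagation delays (d/s per hop): 0.00025, 0.0553922, 120, 0.0921569 ms; sum = 120.148 ms.
End-to-end = 122.8 ms.

122.8 ms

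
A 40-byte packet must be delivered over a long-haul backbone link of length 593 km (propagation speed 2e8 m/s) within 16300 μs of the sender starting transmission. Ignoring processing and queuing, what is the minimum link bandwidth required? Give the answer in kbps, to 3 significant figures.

24.0 kbps

L = 320 bits.
Propagation delay = 593000 / 200000000 = 2965 μs.
Transmission budget = 16300 − 2965 = 13335 μs.
R ≥ L / t_tx = 320 bits / 0.013335 s = 24.0 kbps.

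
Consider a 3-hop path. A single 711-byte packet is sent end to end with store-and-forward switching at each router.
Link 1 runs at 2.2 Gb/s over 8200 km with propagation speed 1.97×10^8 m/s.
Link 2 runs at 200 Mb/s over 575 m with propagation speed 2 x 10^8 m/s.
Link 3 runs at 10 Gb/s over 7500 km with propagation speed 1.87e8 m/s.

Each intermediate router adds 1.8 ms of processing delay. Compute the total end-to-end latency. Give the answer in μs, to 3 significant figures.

85400 μs

L = 711 × 8 = 5688 bits.
Transmission delays (L/R per hop): 2.58545, 28.44, 0.5688 μs; sum = 31.5943 μs.
Propagation delays (d/s per hop): 41624.4, 2.875, 40107 μs; sum = 81734.2 μs.
Processing at 2 router(s): 2 × 1.8 ms = 3600 μs.
End-to-end = 85400 μs.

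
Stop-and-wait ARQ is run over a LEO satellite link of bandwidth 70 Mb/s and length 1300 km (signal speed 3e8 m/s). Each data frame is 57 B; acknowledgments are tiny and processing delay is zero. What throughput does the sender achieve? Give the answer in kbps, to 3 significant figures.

t_tx = L/R = 456/70000000 = 6.51429e-06 s.
t_prop = 1300000/300000000 = 0.00433333 s; RTT = 0.00866667 s.
Cycle = t_tx + RTT = 0.00867318 s.
Throughput = L / cycle = 456 / 0.00867318 = 52.6 kbps.

52.6 kbps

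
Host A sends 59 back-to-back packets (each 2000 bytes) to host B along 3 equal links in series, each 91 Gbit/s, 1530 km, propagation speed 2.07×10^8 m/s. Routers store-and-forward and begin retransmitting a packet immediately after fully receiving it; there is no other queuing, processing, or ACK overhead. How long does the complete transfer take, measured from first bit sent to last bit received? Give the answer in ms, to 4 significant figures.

Per-hop transmission t_tx = L/R = 16000/91000000000 = 0.000175824 ms.
Per-hop propagation t_prop = 1530000/2.07e+08 = 7.3913 ms.
Pipeline fill: first packet needs 3·t_tx to clear all hops; remaining 58 packets each add one t_tx.
Total = (3+59-1)·t_tx + 3·t_prop = 61·0.000175824 + 3·7.3913 = 22.18 ms.

22.18 ms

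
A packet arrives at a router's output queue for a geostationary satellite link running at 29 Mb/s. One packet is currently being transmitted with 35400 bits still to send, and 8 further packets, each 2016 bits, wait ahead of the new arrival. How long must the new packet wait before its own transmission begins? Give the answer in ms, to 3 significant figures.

1.78 ms

Each queued packet: L/R = 2016/29000000 = 0.0695172 ms.
8 queued → 0.556138 ms.
Plus remaining 35400 bits of current packet: 1.22069 ms.
Queuing delay = 1.78 ms.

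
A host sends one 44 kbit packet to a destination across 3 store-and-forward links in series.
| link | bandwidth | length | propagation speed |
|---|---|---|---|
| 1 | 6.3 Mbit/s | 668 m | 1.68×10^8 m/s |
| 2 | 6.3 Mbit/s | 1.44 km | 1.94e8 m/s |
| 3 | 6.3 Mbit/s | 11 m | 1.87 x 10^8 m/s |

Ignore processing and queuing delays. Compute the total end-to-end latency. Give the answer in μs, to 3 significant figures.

L = 44000 bits.
Transmission delay per hop = L/R = 44000/6300000 = 6984.13 μs; 3 hops → 20952.4 μs.
Propagation delays (d/s per hop): 3.97619, 7.42268, 0.0588235 μs; sum = 11.4577 μs.
End-to-end = 21000 μs.

21000 μs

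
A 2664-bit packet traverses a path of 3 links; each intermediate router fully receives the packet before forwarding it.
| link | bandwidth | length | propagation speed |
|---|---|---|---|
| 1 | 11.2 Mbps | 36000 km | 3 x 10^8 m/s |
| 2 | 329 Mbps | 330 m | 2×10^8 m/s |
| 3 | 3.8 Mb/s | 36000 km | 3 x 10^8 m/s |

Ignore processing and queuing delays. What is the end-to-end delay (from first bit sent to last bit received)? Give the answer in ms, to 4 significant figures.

240.9 ms

Transmission delays (L/R per hop): 0.237857, 0.00809726, 0.701053 ms; sum = 0.947007 ms.
Propagation delays (d/s per hop): 120, 0.00165, 120 ms; sum = 240.002 ms.
End-to-end = 240.9 ms.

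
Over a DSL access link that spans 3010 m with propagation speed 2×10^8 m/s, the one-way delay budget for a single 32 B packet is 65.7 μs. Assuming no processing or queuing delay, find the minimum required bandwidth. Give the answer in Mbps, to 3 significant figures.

5.05 Mbps

L = 256 bits.
Propagation delay = 3010 / 200000000 = 15.05 μs.
Transmission budget = 65.7 − 15.05 = 50.65 μs.
R ≥ L / t_tx = 256 bits / 5.065e-05 s = 5.05 Mbps.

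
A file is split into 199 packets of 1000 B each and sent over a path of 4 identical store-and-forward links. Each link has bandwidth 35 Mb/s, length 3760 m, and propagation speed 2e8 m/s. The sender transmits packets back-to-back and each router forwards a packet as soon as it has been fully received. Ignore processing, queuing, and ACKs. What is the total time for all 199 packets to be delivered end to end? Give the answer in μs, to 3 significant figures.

46200 μs

Per-hop transmission t_tx = L/R = 8000/35000000 = 228.571 μs.
Per-hop propagation t_prop = 3760/200000000 = 18.8 μs.
Pipeline fill: first packet needs 4·t_tx to clear all hops; remaining 198 packets each add one t_tx.
Total = (4+199-1)·t_tx + 4·t_prop = 202·228.571 + 4·18.8 = 46200 μs.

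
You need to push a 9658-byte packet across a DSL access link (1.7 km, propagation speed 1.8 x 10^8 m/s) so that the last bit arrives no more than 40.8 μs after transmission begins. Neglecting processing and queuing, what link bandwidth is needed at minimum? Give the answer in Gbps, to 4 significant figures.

2.464 Gbps

L = 77264 bits.
Propagation delay = 1700 / 180000000 = 9.44444 μs.
Transmission budget = 40.8 − 9.44444 = 31.3556 μs.
R ≥ L / t_tx = 77264 bits / 3.13556e-05 s = 2.464 Gbps.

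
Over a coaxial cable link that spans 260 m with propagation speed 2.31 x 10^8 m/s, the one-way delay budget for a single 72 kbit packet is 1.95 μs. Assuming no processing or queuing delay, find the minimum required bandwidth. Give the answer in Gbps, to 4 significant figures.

Propagation delay = 260 / 231000000 = 1.12554 μs.
Transmission budget = 1.95 − 1.12554 = 0.824459 μs.
R ≥ L / t_tx = 72000 bits / 8.24459e-07 s = 87.33 Gbps.

87.33 Gbps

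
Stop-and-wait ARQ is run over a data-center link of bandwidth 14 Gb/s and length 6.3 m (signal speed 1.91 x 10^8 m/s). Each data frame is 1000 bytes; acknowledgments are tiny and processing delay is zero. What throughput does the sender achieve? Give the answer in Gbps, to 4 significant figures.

t_tx = L/R = 8000/14000000000 = 5.71429e-07 s.
t_prop = 6.3/191000000 = 3.29843e-08 s; RTT = 6.59686e-08 s.
Cycle = t_tx + RTT = 6.37397e-07 s.
Throughput = L / cycle = 8000 / 6.37397e-07 = 12.55 Gbps.

12.55 Gbps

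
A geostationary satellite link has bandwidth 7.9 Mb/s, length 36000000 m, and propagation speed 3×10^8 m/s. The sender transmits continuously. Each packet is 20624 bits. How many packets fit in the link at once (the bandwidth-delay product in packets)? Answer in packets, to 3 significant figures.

Propagation delay = 36000000 / 300000000 = 0.12 s.
BDP = R × t_prop = 7900000 × 0.12 = 948000 bits.
In packets of 20624 bits: 46.0 packets.

46.0 packets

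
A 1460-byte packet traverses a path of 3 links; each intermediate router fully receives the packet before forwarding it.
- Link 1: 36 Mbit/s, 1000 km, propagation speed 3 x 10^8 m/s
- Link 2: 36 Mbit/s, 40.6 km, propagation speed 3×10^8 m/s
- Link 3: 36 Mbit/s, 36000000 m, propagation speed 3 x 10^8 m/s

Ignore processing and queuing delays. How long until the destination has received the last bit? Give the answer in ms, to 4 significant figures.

L = 1460 × 8 = 11680 bits.
Transmission delay per hop = L/R = 11680/36000000 = 0.324444 ms; 3 hops → 0.973333 ms.
Propagation delays (d/s per hop): 3.33333, 0.135333, 120 ms; sum = 123.469 ms.
End-to-end = 124.4 ms.

124.4 ms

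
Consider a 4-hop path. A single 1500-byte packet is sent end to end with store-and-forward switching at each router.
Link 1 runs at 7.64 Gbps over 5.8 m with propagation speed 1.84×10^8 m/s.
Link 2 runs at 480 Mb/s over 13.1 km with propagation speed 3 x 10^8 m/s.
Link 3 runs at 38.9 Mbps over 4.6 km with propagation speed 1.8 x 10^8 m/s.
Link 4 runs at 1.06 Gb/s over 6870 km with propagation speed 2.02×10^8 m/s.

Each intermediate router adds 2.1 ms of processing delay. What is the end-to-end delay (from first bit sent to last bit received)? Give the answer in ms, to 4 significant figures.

L = 1500 × 8 = 12000 bits.
Transmission delays (L/R per hop): 0.00157068, 0.025, 0.308483, 0.0113208 ms; sum = 0.346375 ms.
Propagation delays (d/s per hop): 3.15217e-05, 0.0436667, 0.0255556, 34.0099 ms; sum = 34.0792 ms.
Processing at 3 router(s): 3 × 2.1 ms = 6.3 ms.
End-to-end = 40.73 ms.

40.73 ms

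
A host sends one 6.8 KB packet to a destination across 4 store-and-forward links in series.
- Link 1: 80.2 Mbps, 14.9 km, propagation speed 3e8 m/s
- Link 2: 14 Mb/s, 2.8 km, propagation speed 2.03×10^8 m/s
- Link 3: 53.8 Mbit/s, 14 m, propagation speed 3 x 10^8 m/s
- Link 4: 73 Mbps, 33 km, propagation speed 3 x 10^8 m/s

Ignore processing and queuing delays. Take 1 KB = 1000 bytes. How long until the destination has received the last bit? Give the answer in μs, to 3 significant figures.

6490 μs

L = 54400 bits.
Transmission delays (L/R per hop): 678.304, 3885.71, 1011.15, 745.205 μs; sum = 6320.38 μs.
Propagation delays (d/s per hop): 49.6667, 13.7931, 0.0466667, 110 μs; sum = 173.506 μs.
End-to-end = 6490 μs.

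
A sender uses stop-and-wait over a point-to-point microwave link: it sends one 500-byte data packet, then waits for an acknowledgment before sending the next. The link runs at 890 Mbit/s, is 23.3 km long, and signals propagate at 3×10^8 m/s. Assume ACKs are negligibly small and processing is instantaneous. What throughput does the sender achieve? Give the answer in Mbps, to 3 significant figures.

25.0 Mbps

t_tx = L/R = 4000/890000000 = 4.49438e-06 s.
t_prop = 23300/300000000 = 7.76667e-05 s; RTT = 0.000155333 s.
Cycle = t_tx + RTT = 0.000159828 s.
Throughput = L / cycle = 4000 / 0.000159828 = 25.0 Mbps.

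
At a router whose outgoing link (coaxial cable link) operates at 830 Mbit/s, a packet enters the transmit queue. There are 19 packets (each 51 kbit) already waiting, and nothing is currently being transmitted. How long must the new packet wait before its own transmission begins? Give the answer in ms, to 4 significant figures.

1.167 ms

Each queued packet: L/R = 51000/830000000 = 0.0614458 ms.
19 queued → 1.16747 ms.
Queuing delay = 1.167 ms.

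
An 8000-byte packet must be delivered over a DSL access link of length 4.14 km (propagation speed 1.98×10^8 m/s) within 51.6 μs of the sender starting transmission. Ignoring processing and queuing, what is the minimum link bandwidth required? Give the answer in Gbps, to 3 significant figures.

L = 64000 bits.
Propagation delay = 4140 / 198000000 = 20.9091 μs.
Transmission budget = 51.6 − 20.9091 = 30.6909 μs.
R ≥ L / t_tx = 64000 bits / 3.06909e-05 s = 2.09 Gbps.

2.09 Gbps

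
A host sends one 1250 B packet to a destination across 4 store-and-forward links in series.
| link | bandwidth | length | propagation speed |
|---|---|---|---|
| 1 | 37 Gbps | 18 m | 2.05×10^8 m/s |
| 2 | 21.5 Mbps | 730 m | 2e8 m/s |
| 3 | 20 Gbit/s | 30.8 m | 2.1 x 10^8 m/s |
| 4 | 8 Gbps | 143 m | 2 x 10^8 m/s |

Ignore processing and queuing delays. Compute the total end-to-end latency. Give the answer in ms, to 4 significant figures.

L = 1250 × 8 = 10000 bits.
Transmission delays (L/R per hop): 0.00027027, 0.465116, 0.0005, 0.00125 ms; sum = 0.467137 ms.
Propagation delays (d/s per hop): 8.78049e-05, 0.00365, 0.000146667, 0.000715 ms; sum = 0.00459947 ms.
End-to-end = 0.4717 ms.

0.4717 ms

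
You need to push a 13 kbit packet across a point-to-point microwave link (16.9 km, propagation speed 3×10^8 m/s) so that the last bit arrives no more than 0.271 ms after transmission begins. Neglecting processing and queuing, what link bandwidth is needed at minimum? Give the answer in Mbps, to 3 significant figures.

60.6 Mbps

Propagation delay = 16900 / 300000000 = 0.0563333 ms.
Transmission budget = 0.271 − 0.0563333 = 0.214667 ms.
R ≥ L / t_tx = 13000 bits / 0.000214667 s = 60.6 Mbps.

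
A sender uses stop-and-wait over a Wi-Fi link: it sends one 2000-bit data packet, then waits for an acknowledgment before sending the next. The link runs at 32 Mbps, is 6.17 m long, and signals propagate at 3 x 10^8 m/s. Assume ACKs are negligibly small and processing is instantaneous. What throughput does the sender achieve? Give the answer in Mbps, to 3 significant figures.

t_tx = L/R = 2000/32000000 = 6.25e-05 s.
t_prop = 6.17/300000000 = 2.05667e-08 s; RTT = 4.11333e-08 s.
Cycle = t_tx + RTT = 6.25411e-05 s.
Throughput = L / cycle = 2000 / 6.25411e-05 = 32.0 Mbps.

32.0 Mbps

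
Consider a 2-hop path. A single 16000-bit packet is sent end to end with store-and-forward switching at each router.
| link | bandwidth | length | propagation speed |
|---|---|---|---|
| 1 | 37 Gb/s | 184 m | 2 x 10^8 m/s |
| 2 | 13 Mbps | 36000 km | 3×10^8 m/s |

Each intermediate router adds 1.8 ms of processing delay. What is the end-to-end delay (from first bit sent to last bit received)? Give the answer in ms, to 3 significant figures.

123 ms

Transmission delays (L/R per hop): 0.000432432, 1.23077 ms; sum = 1.2312 ms.
Propagation delays (d/s per hop): 0.00092, 120 ms; sum = 120.001 ms.
Processing at 1 router(s): 1 × 1.8 ms = 1.8 ms.
End-to-end = 123 ms.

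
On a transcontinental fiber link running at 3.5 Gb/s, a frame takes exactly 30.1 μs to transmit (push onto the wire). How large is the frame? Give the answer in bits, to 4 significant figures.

L = R × t_tx = 3500000000 b/s × 3.01e-05 s = 105350 bits.

105400 bits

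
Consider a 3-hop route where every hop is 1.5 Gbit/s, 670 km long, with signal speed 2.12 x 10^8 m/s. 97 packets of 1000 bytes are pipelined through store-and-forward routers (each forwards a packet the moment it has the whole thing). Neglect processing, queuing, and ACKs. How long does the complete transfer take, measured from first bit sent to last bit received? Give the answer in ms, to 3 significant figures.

10.0 ms

Per-hop transmission t_tx = L/R = 8000/1500000000 = 0.00533333 ms.
Per-hop propagation t_prop = 670000/212000000 = 3.16038 ms.
Pipeline fill: first packet needs 3·t_tx to clear all hops; remaining 96 packets each add one t_tx.
Total = (3+97-1)·t_tx + 3·t_prop = 99·0.00533333 + 3·3.16038 = 10.0 ms.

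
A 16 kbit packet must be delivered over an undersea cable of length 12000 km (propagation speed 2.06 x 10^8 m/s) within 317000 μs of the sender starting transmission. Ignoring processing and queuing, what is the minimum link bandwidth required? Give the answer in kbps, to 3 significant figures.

Propagation delay = 12000000 / 206000000 = 58252.4 μs.
Transmission budget = 317000 − 58252.4 = 258748 μs.
R ≥ L / t_tx = 16000 bits / 0.258748 s = 61.8 kbps.

61.8 kbps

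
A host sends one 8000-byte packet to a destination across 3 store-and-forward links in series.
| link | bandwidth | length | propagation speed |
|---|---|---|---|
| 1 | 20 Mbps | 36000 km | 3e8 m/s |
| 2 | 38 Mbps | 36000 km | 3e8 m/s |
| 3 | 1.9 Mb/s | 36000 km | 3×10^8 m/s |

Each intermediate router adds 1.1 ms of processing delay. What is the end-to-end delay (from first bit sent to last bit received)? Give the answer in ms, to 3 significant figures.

L = 8000 × 8 = 64000 bits.
Transmission delays (L/R per hop): 3.2, 1.68421, 33.6842 ms; sum = 38.5684 ms.
Propagation delays (d/s per hop): 120, 120, 120 ms; sum = 360 ms.
Processing at 2 router(s): 2 × 1.1 ms = 2.2 ms.
End-to-end = 401 ms.

401 ms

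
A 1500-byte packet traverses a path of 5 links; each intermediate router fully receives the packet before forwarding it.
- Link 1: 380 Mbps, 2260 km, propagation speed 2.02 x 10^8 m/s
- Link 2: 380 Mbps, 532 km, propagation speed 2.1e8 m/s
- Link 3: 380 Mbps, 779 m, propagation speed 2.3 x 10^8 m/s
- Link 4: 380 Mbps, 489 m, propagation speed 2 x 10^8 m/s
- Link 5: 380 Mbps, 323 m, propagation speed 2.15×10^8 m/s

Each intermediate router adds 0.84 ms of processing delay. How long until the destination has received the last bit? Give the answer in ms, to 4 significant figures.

17.25 ms

L = 1500 × 8 = 12000 bits.
Transmission delay per hop = L/R = 12000/380000000 = 0.0315789 ms; 5 hops → 0.157895 ms.
Propagation delays (d/s per hop): 11.1881, 2.53333, 0.00338696, 0.002445, 0.00150233 ms; sum = 13.7288 ms.
Processing at 4 router(s): 4 × 0.84 ms = 3.36 ms.
End-to-end = 17.25 ms.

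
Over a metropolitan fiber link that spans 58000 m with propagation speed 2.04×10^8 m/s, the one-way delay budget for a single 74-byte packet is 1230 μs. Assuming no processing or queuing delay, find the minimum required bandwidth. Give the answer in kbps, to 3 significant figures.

626 kbps

L = 592 bits.
Propagation delay = 58000 / 204000000 = 284.314 μs.
Transmission budget = 1230 − 284.314 = 945.686 μs.
R ≥ L / t_tx = 592 bits / 0.000945686 s = 626 kbps.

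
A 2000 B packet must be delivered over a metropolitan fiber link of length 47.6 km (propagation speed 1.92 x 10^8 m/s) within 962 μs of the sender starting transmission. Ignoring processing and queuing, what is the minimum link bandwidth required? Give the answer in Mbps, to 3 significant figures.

L = 16000 bits.
Propagation delay = 47600 / 192000000 = 247.917 μs.
Transmission budget = 962 − 247.917 = 714.083 μs.
R ≥ L / t_tx = 16000 bits / 0.000714083 s = 22.4 Mbps.

22.4 Mbps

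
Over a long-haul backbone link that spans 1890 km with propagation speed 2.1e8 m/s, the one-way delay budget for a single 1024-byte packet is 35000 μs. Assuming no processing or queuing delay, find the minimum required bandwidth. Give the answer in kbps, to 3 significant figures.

L = 8192 bits.
Propagation delay = 1890000 / 210000000 = 9000 μs.
Transmission budget = 35000 − 9000 = 26000 μs.
R ≥ L / t_tx = 8192 bits / 0.026 s = 315 kbps.

315 kbps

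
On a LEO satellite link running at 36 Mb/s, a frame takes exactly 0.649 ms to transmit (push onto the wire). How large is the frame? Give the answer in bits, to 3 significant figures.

L = R × t_tx = 36000000 b/s × 0.000649 s = 23364 bits.

23400 bits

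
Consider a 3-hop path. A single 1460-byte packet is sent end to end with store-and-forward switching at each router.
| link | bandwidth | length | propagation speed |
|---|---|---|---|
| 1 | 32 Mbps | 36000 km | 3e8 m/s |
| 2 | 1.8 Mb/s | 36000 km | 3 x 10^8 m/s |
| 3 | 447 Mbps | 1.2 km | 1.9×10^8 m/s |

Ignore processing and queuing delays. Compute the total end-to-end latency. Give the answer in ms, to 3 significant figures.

247 ms

L = 1460 × 8 = 11680 bits.
Transmission delays (L/R per hop): 0.365, 6.48889, 0.0261298 ms; sum = 6.88002 ms.
Propagation delays (d/s per hop): 120, 120, 0.00631579 ms; sum = 240.006 ms.
End-to-end = 247 ms.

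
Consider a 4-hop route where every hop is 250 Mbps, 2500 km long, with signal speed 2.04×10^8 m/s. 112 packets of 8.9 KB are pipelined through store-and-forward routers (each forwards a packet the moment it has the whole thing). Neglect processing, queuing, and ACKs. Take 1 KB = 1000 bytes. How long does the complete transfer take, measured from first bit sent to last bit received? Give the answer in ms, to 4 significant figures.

81.77 ms

Per-hop transmission t_tx = L/R = 71200/250000000 = 0.2848 ms.
Per-hop propagation t_prop = 2500000/204000000 = 12.2549 ms.
Pipeline fill: first packet needs 4·t_tx to clear all hops; remaining 111 packets each add one t_tx.
Total = (4+112-1)·t_tx + 4·t_prop = 115·0.2848 + 4·12.2549 = 81.77 ms.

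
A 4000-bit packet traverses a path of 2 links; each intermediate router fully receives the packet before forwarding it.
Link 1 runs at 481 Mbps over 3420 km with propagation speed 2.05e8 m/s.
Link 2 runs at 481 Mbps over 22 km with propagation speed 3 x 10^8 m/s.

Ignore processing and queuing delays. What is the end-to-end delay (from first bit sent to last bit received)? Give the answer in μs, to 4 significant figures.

Transmission delay per hop = L/R = 4000/481000000 = 8.31601 μs; 2 hops → 16.632 μs.
Propagation delays (d/s per hop): 16682.9, 73.3333 μs; sum = 16756.3 μs.
End-to-end = 16770 μs.

16770 μs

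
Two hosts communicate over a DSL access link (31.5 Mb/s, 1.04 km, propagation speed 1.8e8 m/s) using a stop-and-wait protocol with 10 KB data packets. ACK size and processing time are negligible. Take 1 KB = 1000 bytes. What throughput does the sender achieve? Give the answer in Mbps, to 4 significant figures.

t_tx = L/R = 80000/31500000 = 0.00253968 s.
t_prop = 1040/180000000 = 5.77778e-06 s; RTT = 1.15556e-05 s.
Cycle = t_tx + RTT = 0.00255124 s.
Throughput = L / cycle = 80000 / 0.00255124 = 31.36 Mbps.

31.36 Mbps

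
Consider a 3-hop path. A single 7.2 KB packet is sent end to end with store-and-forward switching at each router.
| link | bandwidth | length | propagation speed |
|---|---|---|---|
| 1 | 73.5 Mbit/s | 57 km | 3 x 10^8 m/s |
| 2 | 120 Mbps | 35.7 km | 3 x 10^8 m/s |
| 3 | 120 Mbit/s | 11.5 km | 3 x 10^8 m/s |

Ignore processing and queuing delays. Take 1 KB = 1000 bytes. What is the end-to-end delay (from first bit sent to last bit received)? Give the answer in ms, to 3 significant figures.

L = 57600 bits.
Transmission delays (L/R per hop): 0.783673, 0.48, 0.48 ms; sum = 1.74367 ms.
Propagation delays (d/s per hop): 0.19, 0.119, 0.0383333 ms; sum = 0.347333 ms.
End-to-end = 2.09 ms.

2.09 ms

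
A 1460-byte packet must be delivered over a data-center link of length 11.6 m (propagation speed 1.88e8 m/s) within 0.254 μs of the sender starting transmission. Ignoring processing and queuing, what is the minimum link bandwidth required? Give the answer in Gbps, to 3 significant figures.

L = 11680 bits.
Propagation delay = 11.6 / 188000000 = 0.0617021 μs.
Transmission budget = 0.254 − 0.0617021 = 0.192298 μs.
R ≥ L / t_tx = 11680 bits / 1.92298e-07 s = 60.7 Gbps.

60.7 Gbps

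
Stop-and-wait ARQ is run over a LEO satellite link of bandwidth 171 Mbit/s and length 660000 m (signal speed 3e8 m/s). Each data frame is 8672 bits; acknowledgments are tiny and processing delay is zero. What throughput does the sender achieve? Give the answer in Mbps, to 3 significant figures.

1.95 Mbps

t_tx = L/R = 8672/171000000 = 5.07135e-05 s.
t_prop = 660000/300000000 = 0.0022 s; RTT = 0.0044 s.
Cycle = t_tx + RTT = 0.00445071 s.
Throughput = L / cycle = 8672 / 0.00445071 = 1.95 Mbps.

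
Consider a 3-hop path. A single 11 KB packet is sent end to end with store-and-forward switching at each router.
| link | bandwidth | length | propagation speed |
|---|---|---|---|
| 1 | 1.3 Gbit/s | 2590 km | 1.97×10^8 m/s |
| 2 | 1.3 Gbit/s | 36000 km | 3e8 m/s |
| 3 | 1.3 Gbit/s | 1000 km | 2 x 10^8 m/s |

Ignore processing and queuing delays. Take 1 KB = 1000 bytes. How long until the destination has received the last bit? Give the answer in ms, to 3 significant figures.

138 ms

L = 88000 bits.
Transmission delay per hop = L/R = 88000/1300000000 = 0.0676923 ms; 3 hops → 0.203077 ms.
Propagation delays (d/s per hop): 13.1472, 120, 5 ms; sum = 138.147 ms.
End-to-end = 138 ms.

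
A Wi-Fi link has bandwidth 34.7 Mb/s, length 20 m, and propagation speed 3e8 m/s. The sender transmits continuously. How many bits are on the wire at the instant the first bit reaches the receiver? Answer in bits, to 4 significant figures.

2.313 bits

Propagation delay = 20 / 300000000 = 6.66667e-08 s.
BDP = R × t_prop = 34700000 × 6.66667e-08 = 2.31333 bits.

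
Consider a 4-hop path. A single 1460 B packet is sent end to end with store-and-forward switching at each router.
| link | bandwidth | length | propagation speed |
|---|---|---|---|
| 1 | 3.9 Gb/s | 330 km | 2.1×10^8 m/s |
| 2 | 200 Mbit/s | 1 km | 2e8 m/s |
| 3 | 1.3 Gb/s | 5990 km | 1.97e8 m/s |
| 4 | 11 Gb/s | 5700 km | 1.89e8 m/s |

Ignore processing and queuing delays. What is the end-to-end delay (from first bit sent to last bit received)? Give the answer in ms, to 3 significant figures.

62.2 ms

L = 1460 × 8 = 11680 bits.
Transmission delays (L/R per hop): 0.00299487, 0.0584, 0.00898462, 0.00106182 ms; sum = 0.0714413 ms.
Propagation delays (d/s per hop): 1.57143, 0.005, 30.4061, 30.1587 ms; sum = 62.1413 ms.
End-to-end = 62.2 ms.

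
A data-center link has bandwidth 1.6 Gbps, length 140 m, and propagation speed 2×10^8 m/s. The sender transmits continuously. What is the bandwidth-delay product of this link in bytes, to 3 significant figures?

140 bytes

Propagation delay = 140 / 200000000 = 7e-07 s.
BDP = R × t_prop = 1600000000 × 7e-07 = 1120 bits.
In bytes: 1120/8 = 140 bytes.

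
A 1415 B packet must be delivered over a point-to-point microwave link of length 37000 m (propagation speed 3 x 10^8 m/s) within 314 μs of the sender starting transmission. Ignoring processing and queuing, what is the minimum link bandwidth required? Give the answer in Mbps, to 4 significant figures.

59.37 Mbps

L = 11320 bits.
Propagation delay = 37000 / 300000000 = 123.333 μs.
Transmission budget = 314 − 123.333 = 190.667 μs.
R ≥ L / t_tx = 11320 bits / 0.000190667 s = 59.37 Mbps.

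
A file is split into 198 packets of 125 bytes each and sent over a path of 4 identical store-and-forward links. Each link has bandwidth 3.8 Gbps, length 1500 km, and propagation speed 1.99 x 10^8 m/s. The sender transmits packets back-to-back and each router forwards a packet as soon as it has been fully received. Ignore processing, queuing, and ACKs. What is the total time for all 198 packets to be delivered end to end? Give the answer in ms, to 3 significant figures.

30.2 ms

Per-hop transmission t_tx = L/R = 1000/3800000000 = 0.000263158 ms.
Per-hop propagation t_prop = 1500000/199000000 = 7.53769 ms.
Pipeline fill: first packet needs 4·t_tx to clear all hops; remaining 197 packets each add one t_tx.
Total = (4+198-1)·t_tx + 4·t_prop = 201·0.000263158 + 4·7.53769 = 30.2 ms.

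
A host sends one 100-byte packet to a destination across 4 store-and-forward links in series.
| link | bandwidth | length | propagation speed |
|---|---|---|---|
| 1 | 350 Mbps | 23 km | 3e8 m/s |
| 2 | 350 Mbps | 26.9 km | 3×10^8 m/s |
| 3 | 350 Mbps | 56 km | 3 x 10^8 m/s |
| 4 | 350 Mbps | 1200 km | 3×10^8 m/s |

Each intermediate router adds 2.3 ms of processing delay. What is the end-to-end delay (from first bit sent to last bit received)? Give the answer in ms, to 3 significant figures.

11.3 ms

L = 100 × 8 = 800 bits.
Transmission delay per hop = L/R = 800/350000000 = 0.00228571 ms; 4 hops → 0.00914286 ms.
Propagation delays (d/s per hop): 0.0766667, 0.0896667, 0.186667, 4 ms; sum = 4.353 ms.
Processing at 3 router(s): 3 × 2.3 ms = 6.9 ms.
End-to-end = 11.3 ms.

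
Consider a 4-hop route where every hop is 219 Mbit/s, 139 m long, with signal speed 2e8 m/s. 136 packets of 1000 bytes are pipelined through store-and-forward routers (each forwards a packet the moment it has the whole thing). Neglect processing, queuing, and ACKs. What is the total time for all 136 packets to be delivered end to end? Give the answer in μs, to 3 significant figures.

5080 μs

Per-hop transmission t_tx = L/R = 8000/219000000 = 36.5297 μs.
Per-hop propagation t_prop = 139/200000000 = 0.695 μs.
Pipeline fill: first packet needs 4·t_tx to clear all hops; remaining 135 packets each add one t_tx.
Total = (4+136-1)·t_tx + 4·t_prop = 139·36.5297 + 4·0.695 = 5080 μs.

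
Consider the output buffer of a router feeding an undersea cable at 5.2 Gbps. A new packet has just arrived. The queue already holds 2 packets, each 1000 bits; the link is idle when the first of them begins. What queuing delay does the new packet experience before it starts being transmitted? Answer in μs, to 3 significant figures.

0.385 μs

Each queued packet: L/R = 1000/5200000000 = 0.192308 μs.
2 queued → 0.384615 μs.
Queuing delay = 0.385 μs.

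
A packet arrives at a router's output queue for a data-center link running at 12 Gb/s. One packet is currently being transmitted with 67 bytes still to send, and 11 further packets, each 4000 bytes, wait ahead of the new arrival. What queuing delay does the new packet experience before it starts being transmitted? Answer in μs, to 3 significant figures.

29.4 μs

Each queued packet: L/R = 32000/12000000000 = 2.66667 μs.
11 queued → 29.3333 μs.
Plus remaining 536 bits of current packet: 0.0446667 μs.
Queuing delay = 29.4 μs.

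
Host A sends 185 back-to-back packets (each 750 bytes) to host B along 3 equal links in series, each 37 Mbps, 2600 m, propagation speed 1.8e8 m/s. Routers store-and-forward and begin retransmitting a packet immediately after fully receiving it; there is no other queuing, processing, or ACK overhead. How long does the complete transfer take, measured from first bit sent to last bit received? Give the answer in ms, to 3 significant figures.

Per-hop transmission t_tx = L/R = 6000/37000000 = 0.162162 ms.
Per-hop propagation t_prop = 2600/180000000 = 0.0144444 ms.
Pipeline fill: first packet needs 3·t_tx to clear all hops; remaining 184 packets each add one t_tx.
Total = (3+185-1)·t_tx + 3·t_prop = 187·0.162162 + 3·0.0144444 = 30.4 ms.

30.4 ms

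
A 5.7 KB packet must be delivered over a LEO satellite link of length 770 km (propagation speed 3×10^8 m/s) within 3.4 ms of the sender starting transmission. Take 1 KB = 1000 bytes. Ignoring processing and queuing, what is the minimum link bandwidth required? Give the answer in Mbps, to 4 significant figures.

54.72 Mbps

L = 45600 bits.
Propagation delay = 770000 / 300000000 = 2.56667 ms.
Transmission budget = 3.4 − 2.56667 = 0.833333 ms.
R ≥ L / t_tx = 45600 bits / 0.000833333 s = 54.72 Mbps.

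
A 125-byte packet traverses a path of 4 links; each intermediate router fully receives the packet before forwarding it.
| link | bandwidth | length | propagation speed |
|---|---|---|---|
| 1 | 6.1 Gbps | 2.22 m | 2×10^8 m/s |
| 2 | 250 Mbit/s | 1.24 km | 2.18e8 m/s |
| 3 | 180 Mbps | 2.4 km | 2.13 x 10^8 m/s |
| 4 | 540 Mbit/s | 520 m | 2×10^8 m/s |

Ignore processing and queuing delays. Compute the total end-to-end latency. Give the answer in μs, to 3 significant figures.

31.1 μs

L = 125 × 8 = 1000 bits.
Transmission delays (L/R per hop): 0.163934, 4, 5.55556, 1.85185 μs; sum = 11.5713 μs.
Propagation delays (d/s per hop): 0.0111, 5.68807, 11.2676, 2.6 μs; sum = 19.5668 μs.
End-to-end = 31.1 μs.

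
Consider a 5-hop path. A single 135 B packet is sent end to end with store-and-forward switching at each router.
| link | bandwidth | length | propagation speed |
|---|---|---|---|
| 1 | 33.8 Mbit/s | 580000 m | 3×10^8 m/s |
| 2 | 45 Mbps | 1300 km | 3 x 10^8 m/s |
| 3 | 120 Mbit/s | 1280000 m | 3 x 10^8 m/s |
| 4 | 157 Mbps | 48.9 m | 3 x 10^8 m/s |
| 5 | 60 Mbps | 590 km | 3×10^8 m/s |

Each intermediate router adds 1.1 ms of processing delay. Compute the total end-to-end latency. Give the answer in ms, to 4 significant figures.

16.99 ms

L = 135 × 8 = 1080 bits.
Transmission delays (L/R per hop): 0.0319527, 0.024, 0.009, 0.00687898, 0.018 ms; sum = 0.0898316 ms.
Propagation delays (d/s per hop): 1.93333, 4.33333, 4.26667, 0.000163, 1.96667 ms; sum = 12.5002 ms.
Processing at 4 router(s): 4 × 1.1 ms = 4.4 ms.
End-to-end = 16.99 ms.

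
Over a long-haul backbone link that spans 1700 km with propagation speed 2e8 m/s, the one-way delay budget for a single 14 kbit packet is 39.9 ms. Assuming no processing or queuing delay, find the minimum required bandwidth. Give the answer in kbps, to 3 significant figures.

446 kbps

Propagation delay = 1700000 / 200000000 = 8.5 ms.
Transmission budget = 39.9 − 8.5 = 31.4 ms.
R ≥ L / t_tx = 14000 bits / 0.0314 s = 446 kbps.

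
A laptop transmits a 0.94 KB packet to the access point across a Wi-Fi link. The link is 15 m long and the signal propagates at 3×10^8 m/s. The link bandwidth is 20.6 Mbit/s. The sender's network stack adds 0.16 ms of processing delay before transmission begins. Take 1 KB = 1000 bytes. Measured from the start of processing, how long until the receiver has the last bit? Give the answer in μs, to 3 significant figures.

L = 7520 bits.
Transmission delay = L/R = 7520 / 20600000 = 365.049 μs.
Propagation delay = d/s = 15 m / 300000000 m/s = 0.05 μs.
Plus processing delay 0.16 ms = 160 μs.
Total = 525 μs.

525 μs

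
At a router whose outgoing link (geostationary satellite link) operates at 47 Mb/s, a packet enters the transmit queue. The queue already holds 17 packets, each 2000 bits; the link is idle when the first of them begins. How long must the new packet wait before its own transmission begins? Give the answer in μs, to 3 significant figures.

723 μs

Each queued packet: L/R = 2000/47000000 = 42.5532 μs.
17 queued → 723.404 μs.
Queuing delay = 723 μs.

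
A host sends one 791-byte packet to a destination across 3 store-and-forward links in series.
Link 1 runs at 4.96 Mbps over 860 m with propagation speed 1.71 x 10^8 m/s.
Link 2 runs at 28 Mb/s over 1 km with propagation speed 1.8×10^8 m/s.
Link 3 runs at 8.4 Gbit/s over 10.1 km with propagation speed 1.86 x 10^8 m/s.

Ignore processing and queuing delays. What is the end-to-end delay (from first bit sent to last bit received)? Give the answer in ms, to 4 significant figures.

1.567 ms

L = 791 × 8 = 6328 bits.
Transmission delays (L/R per hop): 1.27581, 0.226, 0.000753333 ms; sum = 1.50256 ms.
Propagation delays (d/s per hop): 0.00502924, 0.00555556, 0.0543011 ms; sum = 0.0648859 ms.
End-to-end = 1.567 ms.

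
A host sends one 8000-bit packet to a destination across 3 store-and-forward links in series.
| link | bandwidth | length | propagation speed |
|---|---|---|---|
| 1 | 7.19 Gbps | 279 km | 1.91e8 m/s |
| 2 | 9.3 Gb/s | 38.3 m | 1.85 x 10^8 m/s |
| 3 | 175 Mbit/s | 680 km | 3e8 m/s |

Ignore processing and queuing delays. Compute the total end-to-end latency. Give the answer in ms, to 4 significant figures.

Transmission delays (L/R per hop): 0.00111266, 0.000860215, 0.0457143 ms; sum = 0.0476872 ms.
Propagation delays (d/s per hop): 1.46073, 0.000207027, 2.26667 ms; sum = 3.72761 ms.
End-to-end = 3.775 ms.

3.775 ms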